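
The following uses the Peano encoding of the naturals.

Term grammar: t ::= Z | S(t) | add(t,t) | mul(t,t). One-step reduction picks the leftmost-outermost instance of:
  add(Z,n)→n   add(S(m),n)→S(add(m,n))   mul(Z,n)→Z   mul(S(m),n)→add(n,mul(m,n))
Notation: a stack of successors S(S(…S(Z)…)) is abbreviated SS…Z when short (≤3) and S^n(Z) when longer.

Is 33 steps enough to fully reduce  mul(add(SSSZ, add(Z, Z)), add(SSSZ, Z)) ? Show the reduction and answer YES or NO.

  start: mul(add(SSSZ, add(Z, Z)), add(SSSZ, Z))
  →1  mul(S(add(SSZ, add(Z, Z))), add(SSSZ, Z))
  →2  add(add(SSSZ, Z), mul(add(SSZ, add(Z, Z)), add(SSSZ, Z)))
  →3  add(S(add(SSZ, Z)), mul(add(SSZ, add(Z, Z)), add(SSSZ, Z)))
  →4  S(add(add(SSZ, Z), mul(add(SSZ, add(Z, Z)), add(SSSZ, Z))))
  →5  S(add(S(add(SZ, Z)), mul(add(SSZ, add(Z, Z)), add(SSSZ, Z))))
  →6  S(S(add(add(SZ, Z), mul(add(SSZ, add(Z, Z)), add(SSSZ, Z)))))
  →7  S(S(add(S(add(Z, Z)), mul(add(SSZ, add(Z, Z)), add(SSSZ, Z)))))
  →8  S(S(S(add(add(Z, Z), mul(add(SSZ, add(Z, Z)), add(SSSZ, Z))))))
  →9  S(S(S(add(Z, mul(add(SSZ, add(Z, Z)), add(SSSZ, Z))))))
  →10  S(S(S(mul(add(SSZ, add(Z, Z)), add(SSSZ, Z)))))
  →11  S(S(S(mul(S(add(SZ, add(Z, Z))), add(SSSZ, Z)))))
  →12  S(S(S(add(add(SSSZ, Z), mul(add(SZ, add(Z, Z)), add(SSSZ, Z))))))
  →13  S(S(S(add(S(add(SSZ, Z)), mul(add(SZ, add(Z, Z)), add(SSSZ, Z))))))
  →14  S(S(S(S(add(add(SSZ, Z), mul(add(SZ, add(Z, Z)), add(SSSZ, Z)))))))
  →15  S(S(S(S(add(S(add(SZ, Z)), mul(add(SZ, add(Z, Z)), add(SSSZ, Z)))))))
  →16  S(S(S(S(S(add(add(SZ, Z), mul(add(SZ, add(Z, Z)), add(SSSZ, Z))))))))
  →17  S(S(S(S(S(add(S(add(Z, Z)), mul(add(SZ, add(Z, Z)), add(SSSZ, Z))))))))
  →18  S(S(S(S(S(S(add(add(Z, Z), mul(add(SZ, add(Z, Z)), add(SSSZ, Z)))))))))
  →19  S(S(S(S(S(S(add(Z, mul(add(SZ, add(Z, Z)), add(SSSZ, Z)))))))))
  →20  S(S(S(S(S(S(mul(add(SZ, add(Z, Z)), add(SSSZ, Z))))))))
  →21  S(S(S(S(S(S(mul(S(add(Z, add(Z, Z))), add(SSSZ, Z))))))))
  →22  S(S(S(S(S(S(add(add(SSSZ, Z), mul(add(Z, add(Z, Z)), add(SSSZ, Z)))))))))
  →23  S(S(S(S(S(S(add(S(add(SSZ, Z)), mul(add(Z, add(Z, Z)), add(SSSZ, Z)))))))))
  →24  S(S(S(S(S(S(S(add(add(SSZ, Z), mul(add(Z, add(Z, Z)), add(SSSZ, Z))))))))))
  →25  S(S(S(S(S(S(S(add(S(add(SZ, Z)), mul(add(Z, add(Z, Z)), add(SSSZ, Z))))))))))
  →26  S(S(S(S(S(S(S(S(add(add(SZ, Z), mul(add(Z, add(Z, Z)), add(SSSZ, Z)))))))))))
  →27  S(S(S(S(S(S(S(S(add(S(add(Z, Z)), mul(add(Z, add(Z, Z)), add(SSSZ, Z)))))))))))
  →28  S(S(S(S(S(S(S(S(S(add(add(Z, Z), mul(add(Z, add(Z, Z)), add(SSSZ, Z))))))))))))
  →29  S(S(S(S(S(S(S(S(S(add(Z, mul(add(Z, add(Z, Z)), add(SSSZ, Z))))))))))))
  →30  S(S(S(S(S(S(S(S(S(mul(add(Z, add(Z, Z)), add(SSSZ, Z)))))))))))
  →31  S(S(S(S(S(S(S(S(S(mul(add(Z, Z), add(SSSZ, Z)))))))))))
  →32  S(S(S(S(S(S(S(S(S(mul(Z, add(SSSZ, Z)))))))))))
  →33  S^9(Z)

Answer: YES — reaches normal form S^9(Z) in 33 ≤ 33 steps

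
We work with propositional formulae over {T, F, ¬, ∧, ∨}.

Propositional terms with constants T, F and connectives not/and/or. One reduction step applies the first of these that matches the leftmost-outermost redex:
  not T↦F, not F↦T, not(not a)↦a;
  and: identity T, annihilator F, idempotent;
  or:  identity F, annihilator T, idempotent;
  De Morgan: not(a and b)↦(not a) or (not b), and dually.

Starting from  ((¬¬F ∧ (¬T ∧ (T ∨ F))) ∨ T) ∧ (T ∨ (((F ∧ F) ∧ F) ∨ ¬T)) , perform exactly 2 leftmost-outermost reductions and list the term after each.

Answer: after 2 steps: T ∨ (((F ∧ F) ∧ F) ∨ ¬T)

Reduction:
  start: ((¬¬F ∧ (¬T ∧ (T ∨ F))) ∨ T) ∧ (T ∨ (((F ∧ F) ∧ F) ∨ ¬T))
  step 1: T ∧ (T ∨ (((F ∧ F) ∧ F) ∨ ¬T))
  step 2: T ∨ (((F ∧ F) ∧ F) ∨ ¬T)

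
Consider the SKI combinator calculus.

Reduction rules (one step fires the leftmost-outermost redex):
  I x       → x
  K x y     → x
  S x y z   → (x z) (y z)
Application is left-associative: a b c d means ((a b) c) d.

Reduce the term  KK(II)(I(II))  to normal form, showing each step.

  start: KK(II)(I(II))
  →1  K(I(II))
  →2  K(II)
  →3  KI

Answer: normal form = KI  (in 3 steps)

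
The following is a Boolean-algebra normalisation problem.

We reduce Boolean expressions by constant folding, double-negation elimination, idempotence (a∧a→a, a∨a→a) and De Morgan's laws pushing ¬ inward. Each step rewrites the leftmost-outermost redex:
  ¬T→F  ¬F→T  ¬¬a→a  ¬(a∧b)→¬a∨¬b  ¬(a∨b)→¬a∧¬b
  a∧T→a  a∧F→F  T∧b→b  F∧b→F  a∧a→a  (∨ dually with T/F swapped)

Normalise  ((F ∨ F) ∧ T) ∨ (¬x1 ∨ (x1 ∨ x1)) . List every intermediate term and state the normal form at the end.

  start: ((F ∨ F) ∧ T) ∨ (¬x1 ∨ (x1 ∨ x1))
  step 1: (F ∨ F) ∨ (¬x1 ∨ (x1 ∨ x1))
  step 2: F ∨ (¬x1 ∨ (x1 ∨ x1))
  step 3: ¬x1 ∨ (x1 ∨ x1)
  step 4: ¬x1 ∨ x1

Answer: normal form = ¬x1 ∨ x1  (in 4 steps)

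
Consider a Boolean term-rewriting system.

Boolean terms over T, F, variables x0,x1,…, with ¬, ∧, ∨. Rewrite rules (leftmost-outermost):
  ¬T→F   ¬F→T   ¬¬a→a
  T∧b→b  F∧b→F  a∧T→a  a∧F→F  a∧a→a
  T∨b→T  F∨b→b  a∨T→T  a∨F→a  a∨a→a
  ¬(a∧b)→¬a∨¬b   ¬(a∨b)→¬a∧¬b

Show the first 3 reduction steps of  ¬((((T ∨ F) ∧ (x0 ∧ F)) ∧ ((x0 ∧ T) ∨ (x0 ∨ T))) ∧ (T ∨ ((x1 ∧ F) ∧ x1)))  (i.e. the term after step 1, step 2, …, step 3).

  start: ¬((((T ∨ F) ∧ (x0 ∧ F)) ∧ ((x0 ∧ T) ∨ (x0 ∨ T))) ∧ (T ∨ ((x1 ∧ F) ∧ x1)))
  [1] ¬(((T ∨ F) ∧ (x0 ∧ F)) ∧ ((x0 ∧ T) ∨ (x0 ∨ T))) ∨ ¬(T ∨ ((x1 ∧ F) ∧ x1))
  [2] (¬((T ∨ F) ∧ (x0 ∧ F)) ∨ ¬((x0 ∧ T) ∨ (x0 ∨ T))) ∨ ¬(T ∨ ((x1 ∧ F) ∧ x1))
  [3] ((¬(T ∨ F) ∨ ¬(x0 ∧ F)) ∨ ¬((x0 ∧ T) ∨ (x0 ∨ T))) ∨ ¬(T ∨ ((x1 ∧ F) ∧ x1))

Answer: after 3 steps: ((¬(T ∨ F) ∨ ¬(x0 ∧ F)) ∨ ¬((x0 ∧ T) ∨ (x0 ∨ T))) ∨ ¬(T ∨ ((x1 ∧ F) ∧ x1))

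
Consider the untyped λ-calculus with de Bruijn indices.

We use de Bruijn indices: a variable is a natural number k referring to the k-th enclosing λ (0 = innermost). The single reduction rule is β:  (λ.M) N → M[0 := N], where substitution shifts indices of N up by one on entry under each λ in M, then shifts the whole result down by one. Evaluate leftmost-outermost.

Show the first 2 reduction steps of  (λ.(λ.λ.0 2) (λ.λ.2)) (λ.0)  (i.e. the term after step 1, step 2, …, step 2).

  start: (λ.(λ.λ.0 2) (λ.λ.2)) (λ.0)
  step 1: (λ.λ.0 (λ.0)) (λ.λ.λ.0)
  step 2: λ.0 (λ.0)

Answer: after 2 steps: λ.0 (λ.0)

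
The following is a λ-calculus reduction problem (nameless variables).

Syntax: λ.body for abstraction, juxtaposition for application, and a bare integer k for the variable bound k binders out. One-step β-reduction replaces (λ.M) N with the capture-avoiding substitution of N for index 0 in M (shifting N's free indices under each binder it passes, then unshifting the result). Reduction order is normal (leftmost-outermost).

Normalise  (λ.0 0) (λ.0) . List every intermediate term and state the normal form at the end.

  start: (λ.0 0) (λ.0)
  [1] (λ.0) (λ.0)
  [2] λ.0

Answer: normal form = λ.0  (in 2 steps)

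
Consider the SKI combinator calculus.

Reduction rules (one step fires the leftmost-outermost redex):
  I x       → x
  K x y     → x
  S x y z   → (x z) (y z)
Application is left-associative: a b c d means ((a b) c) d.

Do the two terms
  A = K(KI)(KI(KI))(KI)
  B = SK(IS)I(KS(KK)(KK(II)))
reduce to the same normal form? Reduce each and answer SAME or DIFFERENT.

Answer: DIFFERENT — A ⇓ I, B ⇓ SK

Working:
Term A:
  start: K(KI)(KI(KI))(KI)
  →1  KI(KI)
  →2  I

Term B:
  start: SK(IS)I(KS(KK)(KK(II)))
  →1  KI(ISI)(KS(KK)(KK(II)))
  →2  I(KS(KK)(KK(II)))
  →3  KS(KK)(KK(II))
  →4  S(KK(II))
  →5  SK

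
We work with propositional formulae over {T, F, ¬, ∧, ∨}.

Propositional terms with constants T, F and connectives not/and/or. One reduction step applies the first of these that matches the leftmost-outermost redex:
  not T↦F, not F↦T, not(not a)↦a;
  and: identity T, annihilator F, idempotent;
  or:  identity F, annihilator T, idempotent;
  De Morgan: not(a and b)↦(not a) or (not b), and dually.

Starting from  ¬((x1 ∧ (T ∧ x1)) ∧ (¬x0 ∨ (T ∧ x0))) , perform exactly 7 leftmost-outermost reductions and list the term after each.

  start: ¬((x1 ∧ (T ∧ x1)) ∧ (¬x0 ∨ (T ∧ x0)))
  [1] ¬(x1 ∧ (T ∧ x1)) ∨ ¬(¬x0 ∨ (T ∧ x0))
  [2] (¬x1 ∨ ¬(T ∧ x1)) ∨ ¬(¬x0 ∨ (T ∧ x0))
  [3] (¬x1 ∨ (¬T ∨ ¬x1)) ∨ ¬(¬x0 ∨ (T ∧ x0))
  [4] (¬x1 ∨ (F ∨ ¬x1)) ∨ ¬(¬x0 ∨ (T ∧ x0))
  [5] (¬x1 ∨ ¬x1) ∨ ¬(¬x0 ∨ (T ∧ x0))
  [6] ¬x1 ∨ ¬(¬x0 ∨ (T ∧ x0))
  [7] ¬x1 ∨ (¬¬x0 ∧ ¬(T ∧ x0))

Answer: after 7 steps: ¬x1 ∨ (¬¬x0 ∧ ¬(T ∧ x0))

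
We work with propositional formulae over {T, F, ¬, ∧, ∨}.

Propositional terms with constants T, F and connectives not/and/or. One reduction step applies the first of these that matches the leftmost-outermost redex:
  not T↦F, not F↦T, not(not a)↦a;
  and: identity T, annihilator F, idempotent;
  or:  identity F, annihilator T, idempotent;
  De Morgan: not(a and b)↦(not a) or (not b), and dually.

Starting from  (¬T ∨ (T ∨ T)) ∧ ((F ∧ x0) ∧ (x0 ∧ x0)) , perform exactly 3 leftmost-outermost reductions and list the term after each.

Answer: after 3 steps: T ∧ ((F ∧ x0) ∧ (x0 ∧ x0))

Derivation:
  start: (¬T ∨ (T ∨ T)) ∧ ((F ∧ x0) ∧ (x0 ∧ x0))
  [1] (F ∨ (T ∨ T)) ∧ ((F ∧ x0) ∧ (x0 ∧ x0))
  [2] (T ∨ T) ∧ ((F ∧ x0) ∧ (x0 ∧ x0))
  [3] T ∧ ((F ∧ x0) ∧ (x0 ∧ x0))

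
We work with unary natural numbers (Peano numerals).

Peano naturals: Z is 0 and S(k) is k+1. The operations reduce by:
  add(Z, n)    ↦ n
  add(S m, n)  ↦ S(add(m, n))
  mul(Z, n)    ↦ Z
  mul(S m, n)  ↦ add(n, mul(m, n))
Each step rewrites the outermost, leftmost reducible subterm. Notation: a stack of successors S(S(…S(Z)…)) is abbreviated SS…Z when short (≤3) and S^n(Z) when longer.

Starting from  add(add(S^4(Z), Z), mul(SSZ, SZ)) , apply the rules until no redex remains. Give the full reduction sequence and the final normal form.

  start: add(add(S^4(Z), Z), mul(SSZ, SZ))
  →1  add(S(add(SSSZ, Z)), mul(SSZ, SZ))
  →2  S(add(add(SSSZ, Z), mul(SSZ, SZ)))
  →3  S(add(S(add(SSZ, Z)), mul(SSZ, SZ)))
  →4  S(S(add(add(SSZ, Z), mul(SSZ, SZ))))
  →5  S(S(add(S(add(SZ, Z)), mul(SSZ, SZ))))
  →6  S(S(S(add(add(SZ, Z), mul(SSZ, SZ)))))
  →7  S(S(S(add(S(add(Z, Z)), mul(SSZ, SZ)))))
  →8  S(S(S(S(add(add(Z, Z), mul(SSZ, SZ))))))
  →9  S(S(S(S(add(Z, mul(SSZ, SZ))))))
  →10  S(S(S(S(mul(SSZ, SZ)))))
  →11  S(S(S(S(add(SZ, mul(SZ, SZ))))))
  →12  S(S(S(S(S(add(Z, mul(SZ, SZ)))))))
  →13  S(S(S(S(S(mul(SZ, SZ))))))
  →14  S(S(S(S(S(add(SZ, mul(Z, SZ)))))))
  →15  S(S(S(S(S(S(add(Z, mul(Z, SZ))))))))
  →16  S(S(S(S(S(S(mul(Z, SZ)))))))
  →17  S^6(Z)

Answer: normal form = S^6(Z)  (in 17 steps)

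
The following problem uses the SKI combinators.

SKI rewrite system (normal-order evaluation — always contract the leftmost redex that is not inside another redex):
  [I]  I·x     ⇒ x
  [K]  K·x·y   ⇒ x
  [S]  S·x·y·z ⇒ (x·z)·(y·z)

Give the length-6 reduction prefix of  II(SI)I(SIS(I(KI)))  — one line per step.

  start: II(SI)I(SIS(I(KI)))
  →1  I(SI)I(SIS(I(KI)))
  →2  SII(SIS(I(KI)))
  →3  I(SIS(I(KI)))(I(SIS(I(KI))))
  →4  SIS(I(KI))(I(SIS(I(KI))))
  →5  I(I(KI))(S(I(KI)))(I(SIS(I(KI))))
  →6  I(KI)(S(I(KI)))(I(SIS(I(KI))))

Answer: after 6 steps: I(KI)(S(I(KI)))(I(SIS(I(KI))))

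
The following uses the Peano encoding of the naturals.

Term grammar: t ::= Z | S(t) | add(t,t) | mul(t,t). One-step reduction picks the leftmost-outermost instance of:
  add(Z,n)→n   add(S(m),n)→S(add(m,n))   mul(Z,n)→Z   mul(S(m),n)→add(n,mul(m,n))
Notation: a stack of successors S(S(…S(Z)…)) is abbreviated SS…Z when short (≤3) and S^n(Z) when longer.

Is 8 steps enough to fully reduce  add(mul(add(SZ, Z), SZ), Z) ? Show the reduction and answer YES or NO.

  start: add(mul(add(SZ, Z), SZ), Z)
  →1  add(mul(S(add(Z, Z)), SZ), Z)
  →2  add(add(SZ, mul(add(Z, Z), SZ)), Z)
  →3  add(S(add(Z, mul(add(Z, Z), SZ))), Z)
  →4  S(add(add(Z, mul(add(Z, Z), SZ)), Z))
  →5  S(add(mul(add(Z, Z), SZ), Z))
  →6  S(add(mul(Z, SZ), Z))
  →7  S(add(Z, Z))
  →8  SZ

Answer: YES — reaches normal form SZ in 8 ≤ 8 steps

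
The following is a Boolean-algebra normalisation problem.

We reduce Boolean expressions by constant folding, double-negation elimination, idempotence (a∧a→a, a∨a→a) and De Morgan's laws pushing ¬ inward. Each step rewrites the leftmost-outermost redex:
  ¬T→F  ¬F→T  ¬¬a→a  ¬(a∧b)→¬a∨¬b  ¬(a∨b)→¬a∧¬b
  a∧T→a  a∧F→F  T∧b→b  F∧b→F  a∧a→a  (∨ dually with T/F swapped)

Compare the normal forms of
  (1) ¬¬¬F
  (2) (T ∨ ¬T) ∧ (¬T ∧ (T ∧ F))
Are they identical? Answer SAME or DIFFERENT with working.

Answer: DIFFERENT — A ⇓ T, B ⇓ F

Reduction:
Term A:
  start: ¬¬¬F
  →1  ¬F
  →2  T

Term B:
  start: (T ∨ ¬T) ∧ (¬T ∧ (T ∧ F))
  →1  T ∧ (¬T ∧ (T ∧ F))
  →2  ¬T ∧ (T ∧ F)
  →3  F ∧ (T ∧ F)
  →4  F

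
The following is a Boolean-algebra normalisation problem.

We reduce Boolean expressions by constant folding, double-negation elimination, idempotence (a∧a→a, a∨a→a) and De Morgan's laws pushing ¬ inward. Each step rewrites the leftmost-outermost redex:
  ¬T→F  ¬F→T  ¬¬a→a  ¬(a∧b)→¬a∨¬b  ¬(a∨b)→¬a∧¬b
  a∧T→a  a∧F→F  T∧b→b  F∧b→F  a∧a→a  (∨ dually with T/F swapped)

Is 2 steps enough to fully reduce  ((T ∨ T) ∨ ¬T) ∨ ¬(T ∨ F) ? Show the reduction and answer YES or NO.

Answer: NO — after 2 steps the term is T ∨ ¬(T ∨ F), not yet normal

Derivation:
  start: ((T ∨ T) ∨ ¬T) ∨ ¬(T ∨ F)
  step 1: (T ∨ ¬T) ∨ ¬(T ∨ F)
  step 2: T ∨ ¬(T ∨ F)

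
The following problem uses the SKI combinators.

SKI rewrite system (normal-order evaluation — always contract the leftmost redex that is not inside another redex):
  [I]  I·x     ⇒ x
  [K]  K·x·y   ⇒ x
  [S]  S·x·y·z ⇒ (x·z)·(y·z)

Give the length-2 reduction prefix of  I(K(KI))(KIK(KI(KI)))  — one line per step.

Answer: after 2 steps: KI

Working:
  start: I(K(KI))(KIK(KI(KI)))
  →1  K(KI)(KIK(KI(KI)))
  →2  KI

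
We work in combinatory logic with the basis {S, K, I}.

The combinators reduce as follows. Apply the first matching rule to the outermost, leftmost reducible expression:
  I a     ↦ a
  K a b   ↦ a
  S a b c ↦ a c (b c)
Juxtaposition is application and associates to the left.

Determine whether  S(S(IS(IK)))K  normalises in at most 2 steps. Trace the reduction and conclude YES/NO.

Answer: YES — reaches normal form S(S(SK))K in 2 ≤ 2 steps

Working:
  start: S(S(IS(IK)))K
  [1] S(S(S(IK)))K
  [2] S(S(SK))K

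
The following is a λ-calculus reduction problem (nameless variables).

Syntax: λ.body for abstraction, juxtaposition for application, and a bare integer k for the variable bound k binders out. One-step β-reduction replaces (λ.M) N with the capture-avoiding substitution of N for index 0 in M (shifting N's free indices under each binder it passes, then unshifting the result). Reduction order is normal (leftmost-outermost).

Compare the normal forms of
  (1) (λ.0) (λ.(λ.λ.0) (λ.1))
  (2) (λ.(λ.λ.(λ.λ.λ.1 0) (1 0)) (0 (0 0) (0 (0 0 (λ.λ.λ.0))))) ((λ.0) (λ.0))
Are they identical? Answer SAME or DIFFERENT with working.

Term A:
  start: (λ.0) (λ.(λ.λ.0) (λ.1))
  step 1: λ.(λ.λ.0) (λ.1)
  step 2: λ.λ.0

Term B:
  start: (λ.(λ.λ.(λ.λ.λ.1 0) (1 0)) (0 (0 0) (0 (0 0 (λ.λ.λ.0))))) ((λ.0) (λ.0))
  step 1: (λ.λ.(λ.λ.λ.1 0) (1 0)) ((λ.0) (λ.0) ((λ.0) (λ.0) ((λ.0) (λ.0))) ((λ.0) (λ.0) ((λ.0) (λ.0) ((λ.0) (λ.0)) (λ.λ.λ.0))))
  step 2: λ.(λ.λ.λ.1 0) ((λ.0) (λ.0) ((λ.0) (λ.0) ((λ.0) (λ.0))) ((λ.0) (λ.0) ((λ.0) (λ.0) ((λ.0) (λ.0)) (λ.λ.λ.0))) 0)
  step 3: λ.λ.λ.1 0

Answer: DIFFERENT — A ⇓ λ.λ.0, B ⇓ λ.λ.λ.1 0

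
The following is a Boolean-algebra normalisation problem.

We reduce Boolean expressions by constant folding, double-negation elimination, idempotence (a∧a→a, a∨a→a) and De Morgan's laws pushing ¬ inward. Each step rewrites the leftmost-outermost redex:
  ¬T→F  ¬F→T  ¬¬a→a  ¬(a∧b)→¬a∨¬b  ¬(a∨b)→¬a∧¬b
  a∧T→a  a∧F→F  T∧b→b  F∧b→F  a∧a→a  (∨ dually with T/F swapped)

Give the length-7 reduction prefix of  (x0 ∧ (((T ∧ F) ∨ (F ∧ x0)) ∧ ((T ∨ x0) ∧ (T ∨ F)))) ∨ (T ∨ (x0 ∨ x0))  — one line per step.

  start: (x0 ∧ (((T ∧ F) ∨ (F ∧ x0)) ∧ ((T ∨ x0) ∧ (T ∨ F)))) ∨ (T ∨ (x0 ∨ x0))
  step 1: (x0 ∧ ((F ∨ (F ∧ x0)) ∧ ((T ∨ x0) ∧ (T ∨ F)))) ∨ (T ∨ (x0 ∨ x0))
  step 2: (x0 ∧ ((F ∧ x0) ∧ ((T ∨ x0) ∧ (T ∨ F)))) ∨ (T ∨ (x0 ∨ x0))
  step 3: (x0 ∧ (F ∧ ((T ∨ x0) ∧ (T ∨ F)))) ∨ (T ∨ (x0 ∨ x0))
  step 4: (x0 ∧ F) ∨ (T ∨ (x0 ∨ x0))
  step 5: F ∨ (T ∨ (x0 ∨ x0))
  step 6: T ∨ (x0 ∨ x0)
  step 7: T

Answer: after 7 steps: T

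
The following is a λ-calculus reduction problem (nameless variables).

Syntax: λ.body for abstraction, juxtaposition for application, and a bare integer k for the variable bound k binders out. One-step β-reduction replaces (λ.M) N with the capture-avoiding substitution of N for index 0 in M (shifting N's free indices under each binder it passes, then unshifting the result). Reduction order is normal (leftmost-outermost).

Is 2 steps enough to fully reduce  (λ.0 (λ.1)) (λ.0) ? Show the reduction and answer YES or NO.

  start: (λ.0 (λ.1)) (λ.0)
  →1  (λ.0) (λ.λ.0)
  →2  λ.λ.0

Answer: YES — reaches normal form λ.λ.0 in 2 ≤ 2 steps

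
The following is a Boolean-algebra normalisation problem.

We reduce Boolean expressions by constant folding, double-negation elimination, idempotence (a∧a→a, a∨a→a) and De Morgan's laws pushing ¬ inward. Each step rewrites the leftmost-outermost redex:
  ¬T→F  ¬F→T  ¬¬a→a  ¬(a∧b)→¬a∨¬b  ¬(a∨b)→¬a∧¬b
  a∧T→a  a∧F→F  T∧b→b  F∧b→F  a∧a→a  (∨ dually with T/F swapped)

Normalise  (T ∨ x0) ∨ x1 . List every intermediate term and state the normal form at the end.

  start: (T ∨ x0) ∨ x1
  [1] T ∨ x1
  [2] T

Answer: normal form = T  (in 2 steps)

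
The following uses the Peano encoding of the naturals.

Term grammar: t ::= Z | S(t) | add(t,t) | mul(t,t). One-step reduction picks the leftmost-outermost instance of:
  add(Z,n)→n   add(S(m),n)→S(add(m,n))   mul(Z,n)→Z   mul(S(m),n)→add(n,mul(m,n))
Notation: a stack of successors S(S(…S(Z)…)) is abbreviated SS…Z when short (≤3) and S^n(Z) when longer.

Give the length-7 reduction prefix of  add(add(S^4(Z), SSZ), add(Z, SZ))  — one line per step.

Answer: after 7 steps: S(S(S(add(S(add(Z, SSZ)), add(Z, SZ)))))

Working:
  start: add(add(S^4(Z), SSZ), add(Z, SZ))
  step 1: add(S(add(SSSZ, SSZ)), add(Z, SZ))
  step 2: S(add(add(SSSZ, SSZ), add(Z, SZ)))
  step 3: S(add(S(add(SSZ, SSZ)), add(Z, SZ)))
  step 4: S(S(add(add(SSZ, SSZ), add(Z, SZ))))
  step 5: S(S(add(S(add(SZ, SSZ)), add(Z, SZ))))
  step 6: S(S(S(add(add(SZ, SSZ), add(Z, SZ)))))
  step 7: S(S(S(add(S(add(Z, SSZ)), add(Z, SZ)))))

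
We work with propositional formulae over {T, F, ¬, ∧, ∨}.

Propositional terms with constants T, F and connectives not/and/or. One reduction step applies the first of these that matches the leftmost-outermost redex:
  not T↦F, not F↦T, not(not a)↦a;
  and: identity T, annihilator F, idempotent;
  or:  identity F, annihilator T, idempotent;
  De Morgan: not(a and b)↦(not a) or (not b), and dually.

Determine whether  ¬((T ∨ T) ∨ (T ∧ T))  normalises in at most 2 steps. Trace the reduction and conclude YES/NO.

Answer: NO — after 2 steps the term is (¬T ∧ ¬T) ∧ ¬(T ∧ T), not yet normal

Reduction:
  start: ¬((T ∨ T) ∨ (T ∧ T))
  →1  ¬(T ∨ T) ∧ ¬(T ∧ T)
  →2  (¬T ∧ ¬T) ∧ ¬(T ∧ T)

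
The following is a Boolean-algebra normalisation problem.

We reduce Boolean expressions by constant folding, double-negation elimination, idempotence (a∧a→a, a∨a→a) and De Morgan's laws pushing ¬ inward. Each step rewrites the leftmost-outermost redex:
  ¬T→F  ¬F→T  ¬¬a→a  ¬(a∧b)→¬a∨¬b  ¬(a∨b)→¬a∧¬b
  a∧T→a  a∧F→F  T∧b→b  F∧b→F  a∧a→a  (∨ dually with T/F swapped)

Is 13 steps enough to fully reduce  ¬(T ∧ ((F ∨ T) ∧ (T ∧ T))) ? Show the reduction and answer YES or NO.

  start: ¬(T ∧ ((F ∨ T) ∧ (T ∧ T)))
  step 1: ¬T ∨ ¬((F ∨ T) ∧ (T ∧ T))
  step 2: F ∨ ¬((F ∨ T) ∧ (T ∧ T))
  step 3: ¬((F ∨ T) ∧ (T ∧ T))
  step 4: ¬(F ∨ T) ∨ ¬(T ∧ T)
  step 5: (¬F ∧ ¬T) ∨ ¬(T ∧ T)
  step 6: (T ∧ ¬T) ∨ ¬(T ∧ T)
  step 7: ¬T ∨ ¬(T ∧ T)
  step 8: F ∨ ¬(T ∧ T)
  step 9: ¬(T ∧ T)
  step 10: ¬T ∨ ¬T
  step 11: ¬T
  step 12: F

Answer: YES — reaches normal form F in 12 ≤ 13 steps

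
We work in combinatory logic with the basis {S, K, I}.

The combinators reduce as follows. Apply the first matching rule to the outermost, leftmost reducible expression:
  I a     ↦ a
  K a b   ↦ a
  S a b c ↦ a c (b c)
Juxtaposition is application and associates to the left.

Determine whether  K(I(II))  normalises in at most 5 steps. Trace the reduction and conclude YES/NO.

  start: K(I(II))
  step 1: K(II)
  step 2: KI

Answer: YES — reaches normal form KI in 2 ≤ 5 steps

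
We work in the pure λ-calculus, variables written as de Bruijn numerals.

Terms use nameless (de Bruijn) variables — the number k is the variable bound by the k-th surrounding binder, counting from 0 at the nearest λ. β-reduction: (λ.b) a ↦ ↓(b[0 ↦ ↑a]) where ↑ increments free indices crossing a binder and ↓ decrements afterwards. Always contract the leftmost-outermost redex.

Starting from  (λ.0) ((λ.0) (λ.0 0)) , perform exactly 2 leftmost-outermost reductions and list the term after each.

  start: (λ.0) ((λ.0) (λ.0 0))
  step 1: (λ.0) (λ.0 0)
  step 2: λ.0 0

Answer: after 2 steps: λ.0 0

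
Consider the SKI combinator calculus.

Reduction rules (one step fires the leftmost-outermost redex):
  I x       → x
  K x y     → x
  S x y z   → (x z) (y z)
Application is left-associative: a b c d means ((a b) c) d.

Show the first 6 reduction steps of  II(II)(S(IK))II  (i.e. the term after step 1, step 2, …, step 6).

Answer: after 6 steps: KI(II)

Derivation:
  start: II(II)(S(IK))II
  [1] I(II)(S(IK))II
  [2] II(S(IK))II
  [3] I(S(IK))II
  [4] S(IK)II
  [5] IKI(II)
  [6] KI(II)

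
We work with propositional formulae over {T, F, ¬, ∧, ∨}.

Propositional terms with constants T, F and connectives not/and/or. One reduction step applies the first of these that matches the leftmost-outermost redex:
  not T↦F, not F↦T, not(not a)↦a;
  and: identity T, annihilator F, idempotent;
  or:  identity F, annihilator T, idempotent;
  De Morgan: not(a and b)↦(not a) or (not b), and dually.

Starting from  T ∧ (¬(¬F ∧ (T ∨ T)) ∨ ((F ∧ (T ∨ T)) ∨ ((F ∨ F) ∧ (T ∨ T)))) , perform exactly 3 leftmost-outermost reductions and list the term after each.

Answer: after 3 steps: (F ∨ ¬(T ∨ T)) ∨ ((F ∧ (T ∨ T)) ∨ ((F ∨ F) ∧ (T ∨ T)))

Derivation:
  start: T ∧ (¬(¬F ∧ (T ∨ T)) ∨ ((F ∧ (T ∨ T)) ∨ ((F ∨ F) ∧ (T ∨ T))))
  →1  ¬(¬F ∧ (T ∨ T)) ∨ ((F ∧ (T ∨ T)) ∨ ((F ∨ F) ∧ (T ∨ T)))
  →2  (¬¬F ∨ ¬(T ∨ T)) ∨ ((F ∧ (T ∨ T)) ∨ ((F ∨ F) ∧ (T ∨ T)))
  →3  (F ∨ ¬(T ∨ T)) ∨ ((F ∧ (T ∨ T)) ∨ ((F ∨ F) ∧ (T ∨ T)))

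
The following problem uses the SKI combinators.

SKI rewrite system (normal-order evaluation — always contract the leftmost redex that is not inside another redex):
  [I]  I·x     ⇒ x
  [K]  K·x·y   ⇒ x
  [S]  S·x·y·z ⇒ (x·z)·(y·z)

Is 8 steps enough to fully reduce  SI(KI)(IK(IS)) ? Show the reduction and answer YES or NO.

Answer: YES — reaches normal form S in 5 ≤ 8 steps

Working:
  start: SI(KI)(IK(IS))
  [1] I(IK(IS))(KI(IK(IS)))
  [2] IK(IS)(KI(IK(IS)))
  [3] K(IS)(KI(IK(IS)))
  [4] IS
  [5] S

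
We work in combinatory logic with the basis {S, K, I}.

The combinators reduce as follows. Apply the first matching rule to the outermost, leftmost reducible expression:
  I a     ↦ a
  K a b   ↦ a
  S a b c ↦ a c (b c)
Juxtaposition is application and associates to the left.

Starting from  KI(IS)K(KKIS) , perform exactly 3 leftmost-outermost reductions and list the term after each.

  start: KI(IS)K(KKIS)
  →1  IK(KKIS)
  →2  K(KKIS)
  →3  K(KS)

Answer: after 3 steps: K(KS)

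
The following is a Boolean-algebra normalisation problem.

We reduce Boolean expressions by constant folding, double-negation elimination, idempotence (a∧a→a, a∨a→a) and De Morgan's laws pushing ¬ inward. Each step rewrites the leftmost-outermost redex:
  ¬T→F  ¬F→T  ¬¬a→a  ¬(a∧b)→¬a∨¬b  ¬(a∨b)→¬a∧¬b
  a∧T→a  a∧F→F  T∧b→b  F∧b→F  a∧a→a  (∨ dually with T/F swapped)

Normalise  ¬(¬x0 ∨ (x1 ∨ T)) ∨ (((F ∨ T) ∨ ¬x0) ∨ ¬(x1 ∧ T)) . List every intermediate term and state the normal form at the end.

  start: ¬(¬x0 ∨ (x1 ∨ T)) ∨ (((F ∨ T) ∨ ¬x0) ∨ ¬(x1 ∧ T))
  step 1: (¬¬x0 ∧ ¬(x1 ∨ T)) ∨ (((F ∨ T) ∨ ¬x0) ∨ ¬(x1 ∧ T))
  step 2: (x0 ∧ ¬(x1 ∨ T)) ∨ (((F ∨ T) ∨ ¬x0) ∨ ¬(x1 ∧ T))
  step 3: (x0 ∧ (¬x1 ∧ ¬T)) ∨ (((F ∨ T) ∨ ¬x0) ∨ ¬(x1 ∧ T))
  step 4: (x0 ∧ (¬x1 ∧ F)) ∨ (((F ∨ T) ∨ ¬x0) ∨ ¬(x1 ∧ T))
  step 5: (x0 ∧ F) ∨ (((F ∨ T) ∨ ¬x0) ∨ ¬(x1 ∧ T))
  step 6: F ∨ (((F ∨ T) ∨ ¬x0) ∨ ¬(x1 ∧ T))
  step 7: ((F ∨ T) ∨ ¬x0) ∨ ¬(x1 ∧ T)
  step 8: (T ∨ ¬x0) ∨ ¬(x1 ∧ T)
  step 9: T ∨ ¬(x1 ∧ T)
  step 10: T

Answer: normal form = T  (in 10 steps)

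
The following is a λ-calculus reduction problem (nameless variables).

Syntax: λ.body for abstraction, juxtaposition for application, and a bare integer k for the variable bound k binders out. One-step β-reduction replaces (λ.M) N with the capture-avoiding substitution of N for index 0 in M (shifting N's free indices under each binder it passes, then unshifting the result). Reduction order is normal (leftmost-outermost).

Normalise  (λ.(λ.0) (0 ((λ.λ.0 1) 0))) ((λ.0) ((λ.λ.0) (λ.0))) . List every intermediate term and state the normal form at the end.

Answer: normal form = λ.0 (λ.0)  (in 8 steps)

Reduction:
  start: (λ.(λ.0) (0 ((λ.λ.0 1) 0))) ((λ.0) ((λ.λ.0) (λ.0)))
  [1] (λ.0) ((λ.0) ((λ.λ.0) (λ.0)) ((λ.λ.0 1) ((λ.0) ((λ.λ.0) (λ.0)))))
  [2] (λ.0) ((λ.λ.0) (λ.0)) ((λ.λ.0 1) ((λ.0) ((λ.λ.0) (λ.0))))
  [3] (λ.λ.0) (λ.0) ((λ.λ.0 1) ((λ.0) ((λ.λ.0) (λ.0))))
  [4] (λ.0) ((λ.λ.0 1) ((λ.0) ((λ.λ.0) (λ.0))))
  [5] (λ.λ.0 1) ((λ.0) ((λ.λ.0) (λ.0)))
  [6] λ.0 ((λ.0) ((λ.λ.0) (λ.0)))
  [7] λ.0 ((λ.λ.0) (λ.0))
  [8] λ.0 (λ.0)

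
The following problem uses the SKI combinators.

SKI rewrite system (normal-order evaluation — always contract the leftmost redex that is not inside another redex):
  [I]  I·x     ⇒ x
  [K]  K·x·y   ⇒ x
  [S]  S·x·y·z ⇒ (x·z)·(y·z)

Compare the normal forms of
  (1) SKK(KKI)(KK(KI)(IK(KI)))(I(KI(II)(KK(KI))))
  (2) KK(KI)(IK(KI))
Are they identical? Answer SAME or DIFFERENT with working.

Term A:
  start: SKK(KKI)(KK(KI)(IK(KI)))(I(KI(II)(KK(KI))))
  →1  K(KKI)(K(KKI))(KK(KI)(IK(KI)))(I(KI(II)(KK(KI))))
  →2  KKI(KK(KI)(IK(KI)))(I(KI(II)(KK(KI))))
  →3  K(KK(KI)(IK(KI)))(I(KI(II)(KK(KI))))
  →4  KK(KI)(IK(KI))
  →5  K(IK(KI))
  →6  K(K(KI))

Term B:
  start: KK(KI)(IK(KI))
  →1  K(IK(KI))
  →2  K(K(KI))

Answer: SAME — A ⇓ K(K(KI)), B ⇓ K(K(KI))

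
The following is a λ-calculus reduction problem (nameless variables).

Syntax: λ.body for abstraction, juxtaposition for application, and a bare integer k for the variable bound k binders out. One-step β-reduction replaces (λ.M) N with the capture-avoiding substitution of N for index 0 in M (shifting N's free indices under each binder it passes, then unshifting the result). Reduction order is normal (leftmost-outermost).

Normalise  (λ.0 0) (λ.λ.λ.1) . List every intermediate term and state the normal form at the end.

Answer: normal form = λ.λ.1  (in 2 steps)

Working:
  start: (λ.0 0) (λ.λ.λ.1)
  →1  (λ.λ.λ.1) (λ.λ.λ.1)
  →2  λ.λ.1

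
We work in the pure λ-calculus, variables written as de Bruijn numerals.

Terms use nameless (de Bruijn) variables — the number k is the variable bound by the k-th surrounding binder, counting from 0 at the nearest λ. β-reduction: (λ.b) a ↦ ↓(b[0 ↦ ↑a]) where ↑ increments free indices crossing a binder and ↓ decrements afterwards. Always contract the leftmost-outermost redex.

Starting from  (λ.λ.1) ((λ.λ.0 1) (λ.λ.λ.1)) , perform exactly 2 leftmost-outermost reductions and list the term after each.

  start: (λ.λ.1) ((λ.λ.0 1) (λ.λ.λ.1))
  step 1: λ.(λ.λ.0 1) (λ.λ.λ.1)
  step 2: λ.λ.0 (λ.λ.λ.1)

Answer: after 2 steps: λ.λ.0 (λ.λ.λ.1)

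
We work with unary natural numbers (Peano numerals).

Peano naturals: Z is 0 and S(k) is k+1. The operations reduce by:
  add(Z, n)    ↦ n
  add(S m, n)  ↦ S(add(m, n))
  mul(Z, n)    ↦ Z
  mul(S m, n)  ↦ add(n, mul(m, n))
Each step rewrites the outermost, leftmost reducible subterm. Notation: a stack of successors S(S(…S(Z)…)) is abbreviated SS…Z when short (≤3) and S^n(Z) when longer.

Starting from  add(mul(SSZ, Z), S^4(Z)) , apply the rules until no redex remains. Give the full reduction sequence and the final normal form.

Answer: normal form = S^4(Z)  (in 6 steps)

Reduction:
  start: add(mul(SSZ, Z), S^4(Z))
  →1  add(add(Z, mul(SZ, Z)), S^4(Z))
  →2  add(mul(SZ, Z), S^4(Z))
  →3  add(add(Z, mul(Z, Z)), S^4(Z))
  →4  add(mul(Z, Z), S^4(Z))
  →5  add(Z, S^4(Z))
  →6  S^4(Z)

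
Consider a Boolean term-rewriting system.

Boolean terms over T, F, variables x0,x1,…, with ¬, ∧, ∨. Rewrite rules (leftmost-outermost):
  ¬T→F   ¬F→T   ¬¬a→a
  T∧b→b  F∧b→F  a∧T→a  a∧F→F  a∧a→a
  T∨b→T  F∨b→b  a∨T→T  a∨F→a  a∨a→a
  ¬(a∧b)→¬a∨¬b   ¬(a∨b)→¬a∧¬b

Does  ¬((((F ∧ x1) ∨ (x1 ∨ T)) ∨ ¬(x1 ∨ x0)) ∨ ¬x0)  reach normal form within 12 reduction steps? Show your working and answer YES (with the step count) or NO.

  start: ¬((((F ∧ x1) ∨ (x1 ∨ T)) ∨ ¬(x1 ∨ x0)) ∨ ¬x0)
  [1] ¬(((F ∧ x1) ∨ (x1 ∨ T)) ∨ ¬(x1 ∨ x0)) ∧ ¬¬x0
  [2] (¬((F ∧ x1) ∨ (x1 ∨ T)) ∧ ¬¬(x1 ∨ x0)) ∧ ¬¬x0
  [3] ((¬(F ∧ x1) ∧ ¬(x1 ∨ T)) ∧ ¬¬(x1 ∨ x0)) ∧ ¬¬x0
  [4] (((¬F ∨ ¬x1) ∧ ¬(x1 ∨ T)) ∧ ¬¬(x1 ∨ x0)) ∧ ¬¬x0
  [5] (((T ∨ ¬x1) ∧ ¬(x1 ∨ T)) ∧ ¬¬(x1 ∨ x0)) ∧ ¬¬x0
  [6] ((T ∧ ¬(x1 ∨ T)) ∧ ¬¬(x1 ∨ x0)) ∧ ¬¬x0
  [7] (¬(x1 ∨ T) ∧ ¬¬(x1 ∨ x0)) ∧ ¬¬x0
  [8] ((¬x1 ∧ ¬T) ∧ ¬¬(x1 ∨ x0)) ∧ ¬¬x0
  [9] ((¬x1 ∧ F) ∧ ¬¬(x1 ∨ x0)) ∧ ¬¬x0
  [10] (F ∧ ¬¬(x1 ∨ x0)) ∧ ¬¬x0
  [11] F ∧ ¬¬x0
  [12] F

Answer: YES — reaches normal form F in 12 ≤ 12 steps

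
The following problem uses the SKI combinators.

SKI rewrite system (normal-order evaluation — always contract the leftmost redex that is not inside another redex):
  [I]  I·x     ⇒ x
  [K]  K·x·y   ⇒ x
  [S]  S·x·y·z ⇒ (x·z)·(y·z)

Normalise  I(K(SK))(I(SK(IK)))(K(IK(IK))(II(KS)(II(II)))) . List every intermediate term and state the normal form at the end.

Answer: normal form = SK(KK)  (in 5 steps)

Working:
  start: I(K(SK))(I(SK(IK)))(K(IK(IK))(II(KS)(II(II))))
  step 1: K(SK)(I(SK(IK)))(K(IK(IK))(II(KS)(II(II))))
  step 2: SK(K(IK(IK))(II(KS)(II(II))))
  step 3: SK(IK(IK))
  step 4: SK(K(IK))
  step 5: SK(KK)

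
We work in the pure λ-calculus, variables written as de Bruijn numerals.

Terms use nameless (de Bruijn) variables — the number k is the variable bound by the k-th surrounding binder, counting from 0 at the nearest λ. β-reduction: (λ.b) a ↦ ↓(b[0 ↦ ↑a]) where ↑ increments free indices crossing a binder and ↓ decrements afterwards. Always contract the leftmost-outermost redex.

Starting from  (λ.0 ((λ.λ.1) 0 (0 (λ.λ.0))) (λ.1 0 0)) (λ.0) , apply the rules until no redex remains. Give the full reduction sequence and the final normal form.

Answer: normal form = λ.0 0  (in 6 steps)

Derivation:
  start: (λ.0 ((λ.λ.1) 0 (0 (λ.λ.0))) (λ.1 0 0)) (λ.0)
  step 1: (λ.0) ((λ.λ.1) (λ.0) ((λ.0) (λ.λ.0))) (λ.(λ.0) 0 0)
  step 2: (λ.λ.1) (λ.0) ((λ.0) (λ.λ.0)) (λ.(λ.0) 0 0)
  step 3: (λ.λ.0) ((λ.0) (λ.λ.0)) (λ.(λ.0) 0 0)
  step 4: (λ.0) (λ.(λ.0) 0 0)
  step 5: λ.(λ.0) 0 0
  step 6: λ.0 0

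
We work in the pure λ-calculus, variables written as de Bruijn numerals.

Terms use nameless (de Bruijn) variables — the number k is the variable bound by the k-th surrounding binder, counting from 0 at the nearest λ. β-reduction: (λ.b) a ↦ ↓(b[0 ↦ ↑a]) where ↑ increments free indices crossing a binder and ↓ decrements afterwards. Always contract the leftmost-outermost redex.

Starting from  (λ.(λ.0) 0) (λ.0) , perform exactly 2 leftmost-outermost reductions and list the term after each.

Answer: after 2 steps: λ.0

Working:
  start: (λ.(λ.0) 0) (λ.0)
  [1] (λ.0) (λ.0)
  [2] λ.0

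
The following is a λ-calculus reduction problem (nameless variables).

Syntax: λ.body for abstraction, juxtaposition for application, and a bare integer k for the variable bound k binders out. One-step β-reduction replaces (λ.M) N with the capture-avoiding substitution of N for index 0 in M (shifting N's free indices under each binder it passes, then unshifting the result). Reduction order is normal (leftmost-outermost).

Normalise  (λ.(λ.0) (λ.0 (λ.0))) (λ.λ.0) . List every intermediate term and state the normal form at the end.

  start: (λ.(λ.0) (λ.0 (λ.0))) (λ.λ.0)
  →1  (λ.0) (λ.0 (λ.0))
  →2  λ.0 (λ.0)

Answer: normal form = λ.0 (λ.0)  (in 2 steps)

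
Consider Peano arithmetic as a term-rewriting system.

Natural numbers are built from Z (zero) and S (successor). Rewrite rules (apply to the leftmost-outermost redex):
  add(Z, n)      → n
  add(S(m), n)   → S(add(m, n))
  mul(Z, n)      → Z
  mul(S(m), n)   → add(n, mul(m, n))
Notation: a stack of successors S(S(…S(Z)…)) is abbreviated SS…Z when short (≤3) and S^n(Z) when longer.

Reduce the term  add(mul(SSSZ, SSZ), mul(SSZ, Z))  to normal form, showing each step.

Answer: normal form = S^6(Z)  (in 25 steps)

Reduction:
  start: add(mul(SSSZ, SSZ), mul(SSZ, Z))
  →1  add(add(SSZ, mul(SSZ, SSZ)), mul(SSZ, Z))
  →2  add(S(add(SZ, mul(SSZ, SSZ))), mul(SSZ, Z))
  →3  S(add(add(SZ, mul(SSZ, SSZ)), mul(SSZ, Z)))
  →4  S(add(S(add(Z, mul(SSZ, SSZ))), mul(SSZ, Z)))
  →5  S(S(add(add(Z, mul(SSZ, SSZ)), mul(SSZ, Z))))
  →6  S(S(add(mul(SSZ, SSZ), mul(SSZ, Z))))
  →7  S(S(add(add(SSZ, mul(SZ, SSZ)), mul(SSZ, Z))))
  →8  S(S(add(S(add(SZ, mul(SZ, SSZ))), mul(SSZ, Z))))
  →9  S(S(S(add(add(SZ, mul(SZ, SSZ)), mul(SSZ, Z)))))
  →10  S(S(S(add(S(add(Z, mul(SZ, SSZ))), mul(SSZ, Z)))))
  →11  S(S(S(S(add(add(Z, mul(SZ, SSZ)), mul(SSZ, Z))))))
  →12  S(S(S(S(add(mul(SZ, SSZ), mul(SSZ, Z))))))
  →13  S(S(S(S(add(add(SSZ, mul(Z, SSZ)), mul(SSZ, Z))))))
  →14  S(S(S(S(add(S(add(SZ, mul(Z, SSZ))), mul(SSZ, Z))))))
  →15  S(S(S(S(S(add(add(SZ, mul(Z, SSZ)), mul(SSZ, Z)))))))
  →16  S(S(S(S(S(add(S(add(Z, mul(Z, SSZ))), mul(SSZ, Z)))))))
  →17  S(S(S(S(S(S(add(add(Z, mul(Z, SSZ)), mul(SSZ, Z))))))))
  →18  S(S(S(S(S(S(add(mul(Z, SSZ), mul(SSZ, Z))))))))
  →19  S(S(S(S(S(S(add(Z, mul(SSZ, Z))))))))
  →20  S(S(S(S(S(S(mul(SSZ, Z)))))))
  →21  S(S(S(S(S(S(add(Z, mul(SZ, Z))))))))
  →22  S(S(S(S(S(S(mul(SZ, Z)))))))
  →23  S(S(S(S(S(S(add(Z, mul(Z, Z))))))))
  →24  S(S(S(S(S(S(mul(Z, Z)))))))
  →25  S^6(Z)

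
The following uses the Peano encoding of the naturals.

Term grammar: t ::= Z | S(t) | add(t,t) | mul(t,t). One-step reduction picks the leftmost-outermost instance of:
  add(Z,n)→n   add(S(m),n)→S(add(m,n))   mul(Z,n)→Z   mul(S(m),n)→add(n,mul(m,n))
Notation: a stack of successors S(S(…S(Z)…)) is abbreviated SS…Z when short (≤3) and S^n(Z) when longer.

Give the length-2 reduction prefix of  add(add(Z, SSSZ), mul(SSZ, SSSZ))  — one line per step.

Answer: after 2 steps: S(add(SSZ, mul(SSZ, SSSZ)))

Derivation:
  start: add(add(Z, SSSZ), mul(SSZ, SSSZ))
  step 1: add(SSSZ, mul(SSZ, SSSZ))
  step 2: S(add(SSZ, mul(SSZ, SSSZ)))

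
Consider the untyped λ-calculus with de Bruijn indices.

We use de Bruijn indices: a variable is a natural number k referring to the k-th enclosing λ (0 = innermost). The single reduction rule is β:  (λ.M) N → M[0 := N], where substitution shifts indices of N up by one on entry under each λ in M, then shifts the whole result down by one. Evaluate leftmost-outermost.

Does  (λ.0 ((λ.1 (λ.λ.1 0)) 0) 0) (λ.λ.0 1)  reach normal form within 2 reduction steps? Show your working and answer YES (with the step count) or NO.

Answer: NO — after 2 steps the term is (λ.0 ((λ.(λ.λ.0 1) (λ.λ.1 0)) (λ.λ.0 1))) (λ.λ.0 1), not yet normal

Derivation:
  start: (λ.0 ((λ.1 (λ.λ.1 0)) 0) 0) (λ.λ.0 1)
  [1] (λ.λ.0 1) ((λ.(λ.λ.0 1) (λ.λ.1 0)) (λ.λ.0 1)) (λ.λ.0 1)
  [2] (λ.0 ((λ.(λ.λ.0 1) (λ.λ.1 0)) (λ.λ.0 1))) (λ.λ.0 1)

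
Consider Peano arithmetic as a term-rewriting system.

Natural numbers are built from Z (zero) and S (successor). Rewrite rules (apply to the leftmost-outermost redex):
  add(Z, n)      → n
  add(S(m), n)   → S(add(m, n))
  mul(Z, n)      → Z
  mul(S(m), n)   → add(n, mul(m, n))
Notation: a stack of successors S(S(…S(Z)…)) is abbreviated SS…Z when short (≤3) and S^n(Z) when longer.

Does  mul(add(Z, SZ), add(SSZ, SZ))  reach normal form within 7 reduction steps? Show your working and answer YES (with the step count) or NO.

Answer: NO — after 7 steps the term is S(S(add(SZ, mul(Z, add(SSZ, SZ))))), not yet normal

Working:
  start: mul(add(Z, SZ), add(SSZ, SZ))
  [1] mul(SZ, add(SSZ, SZ))
  [2] add(add(SSZ, SZ), mul(Z, add(SSZ, SZ)))
  [3] add(S(add(SZ, SZ)), mul(Z, add(SSZ, SZ)))
  [4] S(add(add(SZ, SZ), mul(Z, add(SSZ, SZ))))
  [5] S(add(S(add(Z, SZ)), mul(Z, add(SSZ, SZ))))
  [6] S(S(add(add(Z, SZ), mul(Z, add(SSZ, SZ)))))
  [7] S(S(add(SZ, mul(Z, add(SSZ, SZ)))))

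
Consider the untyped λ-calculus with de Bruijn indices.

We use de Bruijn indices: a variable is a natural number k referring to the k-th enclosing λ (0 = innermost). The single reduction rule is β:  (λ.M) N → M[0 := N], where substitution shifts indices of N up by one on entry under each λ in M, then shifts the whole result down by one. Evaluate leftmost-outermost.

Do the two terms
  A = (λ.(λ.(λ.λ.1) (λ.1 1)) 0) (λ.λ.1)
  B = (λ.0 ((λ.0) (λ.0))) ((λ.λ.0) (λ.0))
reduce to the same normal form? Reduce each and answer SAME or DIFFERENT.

Answer: DIFFERENT — A ⇓ λ.λ.λ.λ.λ.1, B ⇓ λ.0

Reduction:
Term A:
  start: (λ.(λ.(λ.λ.1) (λ.1 1)) 0) (λ.λ.1)
  step 1: (λ.(λ.λ.1) (λ.1 1)) (λ.λ.1)
  step 2: (λ.λ.1) (λ.(λ.λ.1) (λ.λ.1))
  step 3: λ.λ.(λ.λ.1) (λ.λ.1)
  step 4: λ.λ.λ.λ.λ.1

Term B:
  start: (λ.0 ((λ.0) (λ.0))) ((λ.λ.0) (λ.0))
  step 1: (λ.λ.0) (λ.0) ((λ.0) (λ.0))
  step 2: (λ.0) ((λ.0) (λ.0))
  step 3: (λ.0) (λ.0)
  step 4: λ.0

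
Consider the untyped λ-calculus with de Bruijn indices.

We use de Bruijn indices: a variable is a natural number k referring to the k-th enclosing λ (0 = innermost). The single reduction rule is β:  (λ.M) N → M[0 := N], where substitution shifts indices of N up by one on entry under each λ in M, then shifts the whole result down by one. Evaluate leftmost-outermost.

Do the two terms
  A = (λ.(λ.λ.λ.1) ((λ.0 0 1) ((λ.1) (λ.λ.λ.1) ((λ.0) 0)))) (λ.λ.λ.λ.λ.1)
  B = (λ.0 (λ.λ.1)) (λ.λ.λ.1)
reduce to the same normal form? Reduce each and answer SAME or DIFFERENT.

Answer: SAME — A ⇓ λ.λ.1, B ⇓ λ.λ.1

Derivation:
Term A:
  start: (λ.(λ.λ.λ.1) ((λ.0 0 1) ((λ.1) (λ.λ.λ.1) ((λ.0) 0)))) (λ.λ.λ.λ.λ.1)
  step 1: (λ.λ.λ.1) ((λ.0 0 (λ.λ.λ.λ.λ.1)) ((λ.λ.λ.λ.λ.λ.1) (λ.λ.λ.1) ((λ.0) (λ.λ.λ.λ.λ.1))))
  step 2: λ.λ.1

Term B:
  start: (λ.0 (λ.λ.1)) (λ.λ.λ.1)
  step 1: (λ.λ.λ.1) (λ.λ.1)
  step 2: λ.λ.1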